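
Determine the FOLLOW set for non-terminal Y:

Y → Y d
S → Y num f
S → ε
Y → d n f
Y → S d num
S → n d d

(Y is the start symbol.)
{ $, 'd', 'num' }

Y is the start symbol, so $ ∈ FOLLOW(Y).
In Y → Y d: Y is followed by d, add FIRST(d) \ {ε} = { 'd' }
In S → Y num f: Y is followed by num f, add FIRST(num f) \ {ε} = { 'num' }

Taking the union: FOLLOW(Y) = { $, 'd', 'num' }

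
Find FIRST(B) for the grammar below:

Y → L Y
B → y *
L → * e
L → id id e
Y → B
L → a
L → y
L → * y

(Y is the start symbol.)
{ 'y' }

To compute FIRST(B), examine every production with B on the left-hand side, reading each right-hand side left to right until a non-nullable symbol is reached.

From B → y *:
  - y is a terminal: add 'y' and stop

Collecting: FIRST(B) = { 'y' }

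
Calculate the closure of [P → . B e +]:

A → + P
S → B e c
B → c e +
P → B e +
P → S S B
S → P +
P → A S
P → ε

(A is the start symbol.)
To compute CLOSURE, for each item [A → α.Bβ] where B is a non-terminal, add [B → .γ] for all productions B → γ; repeat for the newly added items until nothing changes.

Start with: [P → . B e +]
  [P → . B e +] has the dot before B: add [B → . c e +]
No further items can be added.

CLOSURE = { [B → . c e +], [P → . B e +] }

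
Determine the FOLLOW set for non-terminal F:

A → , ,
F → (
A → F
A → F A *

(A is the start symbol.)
{ $, '(', '*', ',' }

To compute FOLLOW(F), find every occurrence of F on a right-hand side N → α F β: add FIRST(β) \ {ε}, and if β is empty or nullable also add FOLLOW(N). Iterate to a fixed point.

In A → F: F is at the end, add FOLLOW(A)
In A → F A *: F is followed by A '*', add FIRST(A '*') \ {ε} = { '(', ',' }

The FOLLOW sets referred to above (computed the same way, to a fixed point):
  FOLLOW(A) = { $, '*' }

Taking the union: FOLLOW(F) = { $, '(', '*', ',' }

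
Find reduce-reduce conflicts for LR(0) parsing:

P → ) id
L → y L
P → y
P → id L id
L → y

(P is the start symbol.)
No reduce-reduce conflicts

A reduce-reduce conflict occurs when an LR(0) state has two complete items [A → α .] and [B → β .] — both call for a reduction, and with no lookahead the parser cannot choose between them.

Augment with P' → P and build the canonical LR(0) collection (I0 = CLOSURE({[P' → . P]}), then GOTO on every symbol after a dot until no new states appear). It has 10 states:
  I0: { [P → . ) id], [P → . id L id], [P → . y], [P' → . P] }  — shift
  I1: { [P → ) . id] }  — shift
  I2: { [P' → P .] }  — accept
  I3: { [L → . y L], [L → . y], [P → id . L id] }  — shift
  I4: { [P → y .] }  — reduce
  I5: { [P → id L . id] }  — shift
  I6: { [L → . y L], [L → . y], [L → y . L], [L → y .] }  — shift, reduce
  I7: { [L → y L .] }  — reduce
  I8: { [P → id L id .] }  — reduce
  I9: { [P → ) id .] }  — reduce

No state contains more than one complete item.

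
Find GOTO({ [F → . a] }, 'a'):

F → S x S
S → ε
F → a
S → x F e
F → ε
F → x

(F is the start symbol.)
GOTO(I, 'a') = CLOSURE({ [A → αX.β] : [A → α.Xβ] ∈ I, X = 'a' })

Items with dot before 'a', with the dot advanced:
  [F → . a] → [F → a .]
Closure adds nothing (no advanced item has the dot before a non-terminal).

GOTO = { [F → a .] }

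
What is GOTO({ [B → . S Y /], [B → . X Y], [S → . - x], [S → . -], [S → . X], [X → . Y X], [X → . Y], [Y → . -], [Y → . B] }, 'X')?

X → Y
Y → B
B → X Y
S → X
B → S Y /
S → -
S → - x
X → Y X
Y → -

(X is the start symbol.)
{ [B → . S Y /], [B → . X Y], [B → X . Y], [S → . - x], [S → . -], [S → . X], [S → X .], [X → . Y X], [X → . Y], [Y → . -], [Y → . B] }

GOTO(I, 'X') = CLOSURE({ [A → αX.β] : [A → α.Xβ] ∈ I, X = 'X' })

Items with dot before 'X', with the dot advanced:
  [B → . X Y] → [B → X . Y]
  [S → . X] → [S → X .]
Closure of the advanced items:
  [B → X . Y] has the dot before Y: add [Y → . B], [Y → . -]
  [Y → . B] has the dot before B: add [B → . X Y], [B → . S Y /]
  [B → . X Y] has the dot before X: add [X → . Y], [X → . Y X]
  [B → . S Y /] has the dot before S: add [S → . X], [S → . -], [S → . - x]

GOTO = { [B → . S Y /], [B → . X Y], [B → X . Y], [S → . - x], [S → . -], [S → . X], [S → X .], [X → . Y X], [X → . Y], [Y → . -], [Y → . B] }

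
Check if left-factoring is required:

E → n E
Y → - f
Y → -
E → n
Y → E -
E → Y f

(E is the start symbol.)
Left-factoring is needed when two productions for the same non-terminal
share a common prefix on the right-hand side.

Productions for E:
  E → n E
  E → n
  E → Y f
Productions for Y:
  Y → - f
  Y → -
  Y → E -

Found common prefix 'n' in productions for E
Found common prefix '-' in productions for Y

Answer: Yes, E has productions with common prefix 'n'; Y has productions with common prefix '-'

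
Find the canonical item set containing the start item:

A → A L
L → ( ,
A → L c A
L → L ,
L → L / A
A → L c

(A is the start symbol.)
First, augment the grammar with A' → A
I₀ = CLOSURE({ [A' → . A] }):
  [A' → . A] has the dot before A: add [A → . A L], [A → . L c A], [A → . L c]
  [A → . L c A] has the dot before L: add [L → . ( ,], [L → . L ,], [L → . L / A]
No further items can be added.

I₀ = { [A → . A L], [A → . L c A], [A → . L c], [A' → . A], [L → . ( ,], [L → . L ,], [L → . L / A] }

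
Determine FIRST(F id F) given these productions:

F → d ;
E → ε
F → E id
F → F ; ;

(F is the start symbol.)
{ 'd', 'id' }

FIRST sets of the non-terminals involved (from the grammar, by fixed-point iteration):
  FIRST(F) = { 'd', 'id' }

To compute FIRST(F id F), process the symbols left to right:
Symbol F is a non-terminal. Add FIRST(F) \ {ε} = { 'd', 'id' }
F is not nullable (ε ∉ FIRST(F)), so stop here.
FIRST(F id F) = { 'd', 'id' }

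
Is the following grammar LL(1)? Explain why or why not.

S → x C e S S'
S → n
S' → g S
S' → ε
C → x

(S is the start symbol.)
No. Predict set conflict for S': { 'g' }

Relevant sets:
  FOLLOW(S') = { $, 'g' }

For S:
  PREDICT(S → x C e S S') = { 'x' }
  PREDICT(S → n) = { 'n' }
For S':
  PREDICT(S' → g S) = { 'g' }
  PREDICT(S' → ε) = { $, 'g' }
C has a single production, so nothing to check there.

Conflict found: Predict set conflict for S': { 'g' }
The grammar is NOT LL(1).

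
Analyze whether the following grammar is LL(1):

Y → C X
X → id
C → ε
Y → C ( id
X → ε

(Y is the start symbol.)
Relevant sets:
  FIRST(C) = { ε }
  FIRST(X) = { 'id', ε }
  FOLLOW(Y) = { $ }
  FOLLOW(X) = { $ }

For Y:
  PREDICT(Y → C X) = { $, 'id' }
  PREDICT(Y → C '(' id) = { '(' }
For X:
  PREDICT(X → id) = { 'id' }
  PREDICT(X → ε) = { $ }
C has a single production, so nothing to check there.

All predict sets are disjoint. The grammar IS LL(1).

Answer: Yes, the grammar is LL(1).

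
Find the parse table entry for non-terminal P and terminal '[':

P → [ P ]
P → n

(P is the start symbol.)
P → [ P ]

To find M[P, '['], we find productions for P where '[' is in the predict set (PREDICT(N → α) = (FIRST(α) \ {ε}) ∪ (FOLLOW(N) if α ⇒* ε)).

P → [ P ]: PREDICT = { '[' }
  '[' is in predict set, so this production goes in M[P, '[']
P → n: PREDICT = { 'n' }

M[P, '['] = P → [ P ]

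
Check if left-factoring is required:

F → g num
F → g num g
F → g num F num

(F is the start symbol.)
Left-factoring is needed when two productions for the same non-terminal
share a common prefix on the right-hand side.

Productions for F:
  F → g num
  F → g num g
  F → g num F num

Found common prefix 'g num' in productions for F

Answer: Yes, F has productions with common prefix 'g num'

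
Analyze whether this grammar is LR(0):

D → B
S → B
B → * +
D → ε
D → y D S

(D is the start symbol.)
No. Shift-reduce conflict between [D → .] and [B → . * +]

A grammar is LR(0) if no state in the canonical LR(0) collection has:
  - both a shift item (dot before a terminal) and a complete item (shift-reduce conflict), or
  - two or more complete items (reduce-reduce conflict; the accept item [D' → D .] counts as a complete item here).

Augment with D' → D and build the canonical LR(0) collection (I0 = CLOSURE({[D' → . D]}), then GOTO on every symbol after a dot until no new states appear). It has 9 states:
  I0: { [B → . * +], [D → . B], [D → . y D S], [D → .], [D' → . D] }  — shift, reduce
  I1: { [B → * . +] }  — shift
  I2: { [D → B .] }  — reduce
  I3: { [D' → D .] }  — accept
  I4: { [B → . * +], [D → . B], [D → . y D S], [D → .], [D → y . D S] }  — shift, reduce
  I5: { [B → . * +], [D → y D . S], [S → . B] }  — shift
  I6: { [S → B .] }  — reduce
  I7: { [D → y D S .] }  — reduce
  I8: { [B → * + .] }  — reduce

Conflict in state I0:
  Shift-reduce conflict between [D → .] and [B → . * +]
So the grammar is NOT LR(0).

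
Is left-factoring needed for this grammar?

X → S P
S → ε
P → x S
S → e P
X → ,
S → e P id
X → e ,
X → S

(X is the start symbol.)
Left-factoring is needed when two productions for the same non-terminal
share a common prefix on the right-hand side.

Productions for X:
  X → S P
  X → ,
  X → e ,
  X → S
Productions for S:
  S → ε
  S → e P
  S → e P id

Found common prefix 'S' in productions for X
Found common prefix 'e P' in productions for S

Answer: Yes, X has productions with common prefix 'S'; S has productions with common prefix 'e P'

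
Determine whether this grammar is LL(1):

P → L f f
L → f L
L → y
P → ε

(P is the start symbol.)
Yes, the grammar is LL(1).

Relevant sets:
  FIRST(L) = { 'f', 'y' }
  FOLLOW(P) = { $ }

For P:
  PREDICT(P → L f f) = { 'f', 'y' }
  PREDICT(P → ε) = { $ }
For L:
  PREDICT(L → f L) = { 'f' }
  PREDICT(L → y) = { 'y' }

All predict sets are disjoint. The grammar IS LL(1).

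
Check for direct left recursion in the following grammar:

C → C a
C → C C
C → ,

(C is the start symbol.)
Yes, C is left-recursive

Direct left recursion occurs when N → N α for some non-terminal N (the right-hand side begins with the left-hand side itself).

C → C a: LEFT RECURSIVE (starts with C)
C → C C: LEFT RECURSIVE (starts with C)
C → ,: starts with ','

The grammar has direct left recursion on: C.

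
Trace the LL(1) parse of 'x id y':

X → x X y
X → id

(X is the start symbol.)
LL(1) parsing maintains a stack (initially the start symbol over $) and the input. At each step: if the stack top is a terminal, match it against the current input token; if it is a non-terminal N, replace it with the RHS of M[N, lookahead] (the unique production whose predict set contains the lookahead).

Stack is shown with the top on the left.

Stack    Input     Action
-------------------------
X $      x id y $  output X → x X y
x X y $  x id y $  match 'x'
X y $    id y $    output X → id
id y $   id y $    match 'id'
y $      y $       match 'y'
$        $         accept

The string is accepted.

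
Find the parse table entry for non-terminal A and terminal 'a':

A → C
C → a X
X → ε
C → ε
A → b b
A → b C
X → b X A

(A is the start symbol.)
A → C

To find M[A, 'a'], we find productions for A where 'a' is in the predict set (PREDICT(N → α) = (FIRST(α) \ {ε}) ∪ (FOLLOW(N) if α ⇒* ε)).

Relevant sets:
  FIRST(C) = { 'a', ε }
  FOLLOW(A) = { $, 'a', 'b' }

A → C: PREDICT = { $, 'a', 'b' }
  'a' is in predict set, so this production goes in M[A, 'a']
A → b b: PREDICT = { 'b' }
A → b C: PREDICT = { 'b' }

M[A, 'a'] = A → C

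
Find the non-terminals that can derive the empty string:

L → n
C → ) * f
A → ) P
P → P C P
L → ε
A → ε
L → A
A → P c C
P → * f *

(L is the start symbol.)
A non-terminal is nullable if it can derive ε (the empty string): either it has an ε-production, or it has a production whose right-hand side consists entirely of nullable non-terminals.

ε-productions: L → ε, A → ε
So L, A are immediately nullable.
No further non-terminal can be added: every production for the remaining non-terminals contains a terminal or a non-nullable non-terminal.
Nullable = { 'A', 'L' }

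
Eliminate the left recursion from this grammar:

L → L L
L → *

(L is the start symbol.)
L is directly left-recursive. The standard transformation for
  A → A α₁ | ... | A α_m | β₁ | ... | β_n
is
  A  → β₁ A' | ... | β_n A'
  A' → α₁ A' | ... | α_m A' | ε

L → * becomes L → * L'
L → L L becomes L' → L L'
Add L' → ε

Resulting grammar:
L → * L'
L' → L L'
L' → ε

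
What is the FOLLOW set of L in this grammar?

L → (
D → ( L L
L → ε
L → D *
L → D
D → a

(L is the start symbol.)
{ $, '(', '*', 'a' }

L is the start symbol, so $ ∈ FOLLOW(L).
In D → ( L L: L is followed by L, add FIRST(L) \ {ε} = { '(', 'a' }
  L is nullable, so also add FOLLOW(D)
In D → ( L L: L is at the end, add FOLLOW(D)

The FOLLOW sets referred to above (computed the same way, to a fixed point):
  FOLLOW(D) = { $, '(', '*', 'a' }

Taking the union: FOLLOW(L) = { $, '(', '*', 'a' }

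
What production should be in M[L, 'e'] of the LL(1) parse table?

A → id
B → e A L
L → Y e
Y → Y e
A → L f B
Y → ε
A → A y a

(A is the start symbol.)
L → Y e

To find M[L, 'e'], we find productions for L where 'e' is in the predict set (PREDICT(N → α) = (FIRST(α) \ {ε}) ∪ (FOLLOW(N) if α ⇒* ε)).

Relevant sets:
  FIRST(Y) = { 'e', ε }

L → Y e: PREDICT = { 'e' }
  'e' is in predict set, so this production goes in M[L, 'e']

M[L, 'e'] = L → Y e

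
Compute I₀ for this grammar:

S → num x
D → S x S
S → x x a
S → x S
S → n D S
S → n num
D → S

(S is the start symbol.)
{ [S → . n D S], [S → . n num], [S → . num x], [S → . x S], [S → . x x a], [S' → . S] }

First, augment the grammar with S' → S
I₀ = CLOSURE({ [S' → . S] }):
  [S' → . S] has the dot before S: add [S → . num x], [S → . x x a], [S → . x S], [S → . n D S], [S → . n num]
No further items can be added.

I₀ = { [S → . n D S], [S → . n num], [S → . num x], [S → . x S], [S → . x x a], [S' → . S] }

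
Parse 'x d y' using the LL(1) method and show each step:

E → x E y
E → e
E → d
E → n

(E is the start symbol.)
LL(1) parsing maintains a stack (initially the start symbol over $) and the input. At each step: if the stack top is a terminal, match it against the current input token; if it is a non-terminal N, replace it with the RHS of M[N, lookahead] (the unique production whose predict set contains the lookahead).

Stack is shown with the top on the left.

Stack    Input    Action
------------------------
E $      x d y $  output E → x E y
x E y $  x d y $  match 'x'
E y $    d y $    output E → d
d y $    d y $    match 'd'
y $      y $      match 'y'
$        $        accept

The string is accepted.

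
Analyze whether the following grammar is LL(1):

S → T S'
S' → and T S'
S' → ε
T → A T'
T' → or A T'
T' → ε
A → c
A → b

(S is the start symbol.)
Relevant sets:
  FOLLOW(S') = { $ }
  FOLLOW(T') = { $, 'and' }

For S':
  PREDICT(S' → and T S') = { 'and' }
  PREDICT(S' → ε) = { $ }
For T':
  PREDICT(T' → or A T') = { 'or' }
  PREDICT(T' → ε) = { $, 'and' }
For A:
  PREDICT(A → c) = { 'c' }
  PREDICT(A → b) = { 'b' }
S, T have a single production, so nothing to check there.

All predict sets are disjoint. The grammar IS LL(1).

Answer: Yes, the grammar is LL(1).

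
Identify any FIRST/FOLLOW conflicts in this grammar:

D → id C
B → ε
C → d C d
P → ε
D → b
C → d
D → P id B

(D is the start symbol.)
A FIRST/FOLLOW conflict occurs when a non-terminal N has a nullable alternative N → β (β ⇒* ε) and another alternative N → α with FIRST(α) ∩ FOLLOW(N) ≠ ∅: on such a lookahead the parser cannot decide between expanding α and letting N vanish via β.

Nullable non-terminals: B, P.
B has a nullable alternative but only one production, so nothing to check.
P has a nullable alternative but only one production, so nothing to check.

C, D have no nullable alternative, so no FIRST/FOLLOW check is needed there.

No FIRST/FOLLOW conflicts found.

Answer: No FIRST/FOLLOW conflicts.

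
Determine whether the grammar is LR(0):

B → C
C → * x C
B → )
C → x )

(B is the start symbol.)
Yes, the grammar is LR(0)

Augment with B' → B and build the canonical LR(0) collection (I0 = CLOSURE({[B' → . B]}), then GOTO on every symbol after a dot until no new states appear). It has 9 states:
  I0: { [B → . )], [B → . C], [B' → . B], [C → . * x C], [C → . x )] }  — shift
  I1: { [B → ) .] }  — reduce
  I2: { [C → * . x C] }  — shift
  I3: { [B' → B .] }  — accept
  I4: { [B → C .] }  — reduce
  I5: { [C → x . )] }  — shift
  I6: { [C → x ) .] }  — reduce
  I7: { [C → * x . C], [C → . * x C], [C → . x )] }  — shift
  I8: { [C → * x C .] }  — reduce

Every state is either a pure shift/goto state or contains exactly one complete item and nothing to shift — no conflicts. The grammar is LR(0).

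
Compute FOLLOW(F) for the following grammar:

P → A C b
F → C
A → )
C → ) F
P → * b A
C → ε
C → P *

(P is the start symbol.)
{ 'b' }

To compute FOLLOW(F), find every occurrence of F on a right-hand side N → α F β: add FIRST(β) \ {ε}, and if β is empty or nullable also add FOLLOW(N). Iterate to a fixed point.

In C → ) F: F is at the end, add FOLLOW(C)

The FOLLOW sets referred to above (computed the same way, to a fixed point):
  FOLLOW(C) = { 'b' }

Taking the union: FOLLOW(F) = { 'b' }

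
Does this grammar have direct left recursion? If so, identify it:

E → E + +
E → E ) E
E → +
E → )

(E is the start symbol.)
Yes, E is left-recursive

E → E + +: LEFT RECURSIVE (starts with E)
E → E ) E: LEFT RECURSIVE (starts with E)
E → +: starts with '+'
E → ): starts with ')'

The grammar has direct left recursion on: E.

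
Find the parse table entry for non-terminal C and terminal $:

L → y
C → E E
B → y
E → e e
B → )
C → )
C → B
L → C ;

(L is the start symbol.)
Empty (error entry)

To find M[C, $], we find productions for C where $ is in the predict set (PREDICT(N → α) = (FIRST(α) \ {ε}) ∪ (FOLLOW(N) if α ⇒* ε)).

Relevant sets:
  FIRST(E) = { 'e' }
  FIRST(B) = { ')', 'y' }

C → E E: PREDICT = { 'e' }
C → ): PREDICT = { ')' }
C → B: PREDICT = { ')', 'y' }

M[C, $] is empty (no production applies)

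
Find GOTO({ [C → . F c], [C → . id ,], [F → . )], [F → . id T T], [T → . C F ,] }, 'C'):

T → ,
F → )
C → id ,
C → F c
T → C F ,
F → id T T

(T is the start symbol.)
{ [F → . )], [F → . id T T], [T → C . F ,] }

GOTO(I, 'C') = CLOSURE({ [A → αX.β] : [A → α.Xβ] ∈ I, X = 'C' })

Items with dot before 'C', with the dot advanced:
  [T → . C F ,] → [T → C . F ,]
Closure of the advanced items:
  [T → C . F ,] has the dot before F: add [F → . )], [F → . id T T]

GOTO = { [F → . )], [F → . id T T], [T → C . F ,] }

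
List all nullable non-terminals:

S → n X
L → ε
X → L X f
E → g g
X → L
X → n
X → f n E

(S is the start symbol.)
A non-terminal is nullable if it can derive ε (the empty string): either it has an ε-production, or it has a production whose right-hand side consists entirely of nullable non-terminals.

ε-productions: L → ε
So L is immediately nullable.
X → L: every symbol on the right is nullable, so X is nullable too.
No further non-terminal can be added: every production for the remaining non-terminals contains a terminal or a non-nullable non-terminal.
Nullable = { 'L', 'X' }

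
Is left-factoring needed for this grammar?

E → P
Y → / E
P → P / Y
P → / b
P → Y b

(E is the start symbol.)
Left-factoring is needed when two productions for the same non-terminal
share a common prefix on the right-hand side.

Productions for P:
  P → P / Y
  P → / b
  P → Y b

No common prefixes found.

Answer: No, left-factoring is not needed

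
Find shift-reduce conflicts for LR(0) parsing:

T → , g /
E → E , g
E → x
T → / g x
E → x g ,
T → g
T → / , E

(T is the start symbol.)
Augment with T' → T and build the canonical LR(0) collection (I0 = CLOSURE({[T' → . T]}), then GOTO on every symbol after a dot until no new states appear). It has 16 states:
  I0: { [T → . , g /], [T → . / , E], [T → . / g x], [T → . g], [T' → . T] }  — shift
  I1: { [T → , . g /] }  — shift
  I2: { [T → / . , E], [T → / . g x] }  — shift
  I3: { [T' → T .] }  — accept
  I4: { [T → g .] }  — reduce
  I5: { [E → . E , g], [E → . x g ,], [E → . x], [T → / , . E] }  — shift
  I6: { [T → / g . x] }  — shift
  I7: { [T → / g x .] }  — reduce
  I8: { [E → E . , g], [T → / , E .] }  — shift, reduce
  I9: { [E → x . g ,], [E → x .] }  — shift, reduce
  I10: { [E → x g . ,] }  — shift
  I11: { [E → x g , .] }  — reduce
  I12: { [E → E , . g] }  — shift
  I13: { [E → E , g .] }  — reduce
  I14: { [T → , g . /] }  — shift
  I15: { [T → , g / .] }  — reduce

I8 contains reduce item [T → / , E .] and shift item [E → E . , g] — shift-reduce conflict.
I9 contains reduce item [E → x .] and shift item [E → x . g ,] — shift-reduce conflict.

Answer: Yes — I8: [T → / , E .] vs [E → E . , g]; I9: [E → x .] vs [E → x . g ,]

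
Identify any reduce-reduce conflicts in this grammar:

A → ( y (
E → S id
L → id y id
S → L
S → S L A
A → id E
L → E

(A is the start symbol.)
Yes — I4: [A → id E .] vs [L → E .]

A reduce-reduce conflict occurs when an LR(0) state has two complete items [A → α .] and [B → β .] — both call for a reduction, and with no lookahead the parser cannot choose between them.

Augment with A' → A and build the canonical LR(0) collection (I0 = CLOSURE({[A' → . A]}), then GOTO on every symbol after a dot until no new states appear). It has 16 states:
  I0: { [A → . ( y (], [A → . id E], [A' → . A] }  — shift
  I1: { [A → ( . y (] }  — shift
  I2: { [A' → A .] }  — accept
  I3: { [A → id . E], [E → . S id], [L → . E], [L → . id y id], [S → . L], [S → . S L A] }  — shift
  I4: { [A → id E .], [L → E .] }  — 2 reduces
  I5: { [S → L .] }  — reduce
  I6: { [E → . S id], [E → S . id], [L → . E], [L → . id y id], [S → . L], [S → . S L A], [S → S . L A] }  — shift
  I7: { [L → id . y id] }  — shift
  I8: { [L → id y . id] }  — shift
  I9: { [L → id y id .] }  — reduce
  I10: { [L → E .] }  — reduce
  I11: { [A → . ( y (], [A → . id E], [S → L .], [S → S L . A] }  — shift, reduce
  I12: { [E → S id .], [L → id . y id] }  — shift, reduce
  I13: { [S → S L A .] }  — reduce
  I14: { [A → ( y . (] }  — shift
  I15: { [A → ( y ( .] }  — reduce

I4 contains complete items [A → id E .], [L → E .] — reduce-reduce conflict.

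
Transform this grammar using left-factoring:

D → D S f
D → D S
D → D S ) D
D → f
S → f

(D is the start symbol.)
Left-factoring transforms A → αβ₁ | αβ₂ into A → αA' and A' → β₁ | β₂
(α is the longest common prefix among the alternatives). Repeat until
no nonterminal has two alternatives with a common prefix.

Round 1: D has alternatives sharing prefix 'D S'. Introduce D': D → D S D'
  Add: D' → f
  Add: D' → ε
  Add: D' → ) D

No remaining common prefixes — done.

Resulting grammar:
D → D S D'
D' → f
D' → ε
D' → ) D
D → f
S → f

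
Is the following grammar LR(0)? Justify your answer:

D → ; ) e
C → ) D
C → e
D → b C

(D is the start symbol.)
Yes, the grammar is LR(0)

A grammar is LR(0) if no state in the canonical LR(0) collection has:
  - both a shift item (dot before a terminal) and a complete item (shift-reduce conflict), or
  - two or more complete items (reduce-reduce conflict; the accept item [D' → D .] counts as a complete item here).

Augment with D' → D and build the canonical LR(0) collection (I0 = CLOSURE({[D' → . D]}), then GOTO on every symbol after a dot until no new states appear). It has 10 states:
  I0: { [D → . ; ) e], [D → . b C], [D' → . D] }  — shift
  I1: { [D → ; . ) e] }  — shift
  I2: { [D' → D .] }  — accept
  I3: { [C → . ) D], [C → . e], [D → b . C] }  — shift
  I4: { [C → ) . D], [D → . ; ) e], [D → . b C] }  — shift
  I5: { [D → b C .] }  — reduce
  I6: { [C → e .] }  — reduce
  I7: { [C → ) D .] }  — reduce
  I8: { [D → ; ) . e] }  — shift
  I9: { [D → ; ) e .] }  — reduce

Every state is either a pure shift/goto state or contains exactly one complete item and nothing to shift — no conflicts. The grammar is LR(0).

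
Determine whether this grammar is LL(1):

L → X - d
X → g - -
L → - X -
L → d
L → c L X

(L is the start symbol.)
Yes, the grammar is LL(1).

A grammar is LL(1) if for each non-terminal N with multiple productions, the predict sets of those productions are pairwise disjoint, where PREDICT(N → α) = (FIRST(α) \ {ε}) ∪ (FOLLOW(N) if α ⇒* ε).

Relevant sets:
  FIRST(X) = { 'g' }

For L:
  PREDICT(L → X '-' d) = { 'g' }
  PREDICT(L → '-' X '-') = { '-' }
  PREDICT(L → d) = { 'd' }
  PREDICT(L → c L X) = { 'c' }
X has a single production, so nothing to check there.

All predict sets are disjoint. The grammar IS LL(1).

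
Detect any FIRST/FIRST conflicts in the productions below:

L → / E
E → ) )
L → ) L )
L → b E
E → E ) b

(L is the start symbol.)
Yes. E → ')' ')' / E → E ')' b on { ')' }

FIRST sets of the non-terminals at (or reachable through a nullable prefix from) the front of some alternative:
  FIRST(E) = { ')' }

Productions for L:
  L → / E: FIRST = { '/' }
  L → ) L ): FIRST = { ')' }
  L → b E: FIRST = { 'b' }
Productions for E:
  E → ) ): FIRST = { ')' }
  E → E ) b: FIRST = { ')' }

Conflict for E: E → ) ) and E → E ) b
  Overlap: { ')' }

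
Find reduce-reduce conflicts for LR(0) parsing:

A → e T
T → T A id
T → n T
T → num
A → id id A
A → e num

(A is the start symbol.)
Yes — I8: [A → e num .] vs [T → num .]

A reduce-reduce conflict occurs when an LR(0) state has two complete items [A → α .] and [B → β .] — both call for a reduction, and with no lookahead the parser cannot choose between them.

Augment with A' → A and build the canonical LR(0) collection (I0 = CLOSURE({[A' → . A]}), then GOTO on every symbol after a dot until no new states appear). It has 13 states:
  I0: { [A → . e T], [A → . e num], [A → . id id A], [A' → . A] }  — shift
  I1: { [A' → A .] }  — accept
  I2: { [A → e . T], [A → e . num], [T → . T A id], [T → . n T], [T → . num] }  — shift
  I3: { [A → id . id A] }  — shift
  I4: { [A → . e T], [A → . e num], [A → . id id A], [A → id id . A] }  — shift
  I5: { [A → id id A .] }  — reduce
  I6: { [A → . e T], [A → . e num], [A → . id id A], [A → e T .], [T → T . A id] }  — shift, reduce
  I7: { [T → . T A id], [T → . n T], [T → . num], [T → n . T] }  — shift
  I8: { [A → e num .], [T → num .] }  — 2 reduces
  I9: { [A → . e T], [A → . e num], [A → . id id A], [T → T . A id], [T → n T .] }  — shift, reduce
  I10: { [T → num .] }  — reduce
  I11: { [T → T A . id] }  — shift
  I12: { [T → T A id .] }  — reduce

I8 contains complete items [A → e num .], [T → num .] — reduce-reduce conflict.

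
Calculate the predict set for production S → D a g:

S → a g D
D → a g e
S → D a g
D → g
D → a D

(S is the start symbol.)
PREDICT(S → D a g) = (FIRST(RHS) \ {ε}) ∪ (FOLLOW(S) if ε ∈ FIRST(RHS), i.e. RHS ⇒* ε)
FIRST(D) = { 'a', 'g' }
FIRST(D a g) = { 'a', 'g' }
ε ∉ FIRST(D a g), so FOLLOW(S) is not added.
PREDICT(S → D a g) = { 'a', 'g' }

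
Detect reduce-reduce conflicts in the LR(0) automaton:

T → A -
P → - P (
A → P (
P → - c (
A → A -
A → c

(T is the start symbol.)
A reduce-reduce conflict occurs when an LR(0) state has two complete items [A → α .] and [B → β .] — both call for a reduction, and with no lookahead the parser cannot choose between them.

Augment with T' → T and build the canonical LR(0) collection (I0 = CLOSURE({[T' → . T]}), then GOTO on every symbol after a dot until no new states appear). It has 12 states:
  I0: { [A → . A -], [A → . P (], [A → . c], [P → . - P (], [P → . - c (], [T → . A -], [T' → . T] }  — shift
  I1: { [P → - . P (], [P → - . c (], [P → . - P (], [P → . - c (] }  — shift
  I2: { [A → A . -], [T → A . -] }  — shift
  I3: { [A → P . (] }  — shift
  I4: { [T' → T .] }  — accept
  I5: { [A → c .] }  — reduce
  I6: { [A → P ( .] }  — reduce
  I7: { [A → A - .], [T → A - .] }  — 2 reduces
  I8: { [P → - P . (] }  — shift
  I9: { [P → - c . (] }  — shift
  I10: { [P → - c ( .] }  — reduce
  I11: { [P → - P ( .] }  — reduce

I7 contains complete items [A → A - .], [T → A - .] — reduce-reduce conflict.

Answer: Yes — I7: [A → A - .] vs [T → A - .]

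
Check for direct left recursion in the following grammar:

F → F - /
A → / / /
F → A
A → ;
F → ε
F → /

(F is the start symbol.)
Direct left recursion occurs when N → N α for some non-terminal N (the right-hand side begins with the left-hand side itself).

F → F - /: LEFT RECURSIVE (starts with F)
A → / / /: starts with '/'
F → A: starts with A
A → ;: starts with ';'
F → ε: starts with ε
F → /: starts with '/'

The grammar has direct left recursion on: F.

Answer: Yes, F is left-recursive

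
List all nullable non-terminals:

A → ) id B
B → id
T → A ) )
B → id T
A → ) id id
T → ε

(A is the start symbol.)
{ 'T' }

A non-terminal is nullable if it can derive ε (the empty string): either it has an ε-production, or it has a production whose right-hand side consists entirely of nullable non-terminals.

ε-productions: T → ε
So T is immediately nullable.
No further non-terminal can be added: every production for the remaining non-terminals contains a terminal or a non-nullable non-terminal.
Nullable = { 'T' }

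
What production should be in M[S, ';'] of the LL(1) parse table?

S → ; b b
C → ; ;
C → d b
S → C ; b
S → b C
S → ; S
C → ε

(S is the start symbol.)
To find M[S, ';'], we find productions for S where ';' is in the predict set (PREDICT(N → α) = (FIRST(α) \ {ε}) ∪ (FOLLOW(N) if α ⇒* ε)).

Relevant sets:
  FIRST(C) = { ';', 'd', ε }

S → ; b b: PREDICT = { ';' }
  ';' is in predict set, so this production goes in M[S, ';']
S → C ; b: PREDICT = { ';', 'd' }
  ';' is in predict set, so this production goes in M[S, ';']
S → b C: PREDICT = { 'b' }
S → ; S: PREDICT = { ';' }
  ';' is in predict set, so this production goes in M[S, ';']

M[S, ';'] = S → ; b b, S → C ; b, S → ; S  (a multiply-defined cell — the grammar is not LL(1))

Answer: S → ; b b, S → C ; b, S → ; S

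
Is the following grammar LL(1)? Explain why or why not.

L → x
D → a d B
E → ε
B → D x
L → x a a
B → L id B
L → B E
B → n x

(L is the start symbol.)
No. Predict set conflict for L: { 'x' }

Relevant sets:
  FIRST(B) = { 'a', 'n', 'x' }
  FIRST(D) = { 'a' }
  FIRST(L) = { 'a', 'n', 'x' }

For L:
  PREDICT(L → x) = { 'x' }
  PREDICT(L → x a a) = { 'x' }
  PREDICT(L → B E) = { 'a', 'n', 'x' }
For B:
  PREDICT(B → D x) = { 'a' }
  PREDICT(B → L id B) = { 'a', 'n', 'x' }
  PREDICT(B → n x) = { 'n' }
D, E have a single production, so nothing to check there.

Conflict found: Predict set conflict for L: { 'x' }
The grammar is NOT LL(1).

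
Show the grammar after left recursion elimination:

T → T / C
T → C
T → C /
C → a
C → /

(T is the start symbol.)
T is directly left-recursive. The standard transformation for
  A → A α₁ | ... | A α_m | β₁ | ... | β_n
is
  A  → β₁ A' | ... | β_n A'
  A' → α₁ A' | ... | α_m A' | ε

T → C becomes T → C T'
T → C / becomes T → C / T'
T → T / C becomes T' → / C T'
Add T' → ε

Productions for other non-terminals are unchanged:
  C → a
  C → /

Resulting grammar:
T → C T'
T → C / T'
T' → / C T'
T' → ε
C → a
C → /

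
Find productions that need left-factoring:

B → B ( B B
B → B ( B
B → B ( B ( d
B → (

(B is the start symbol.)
Left-factoring is needed when two productions for the same non-terminal
share a common prefix on the right-hand side.

Productions for B:
  B → B ( B B
  B → B ( B
  B → B ( B ( d
  B → (

Found common prefix 'B ( B' in productions for B

Answer: Yes, B has productions with common prefix 'B ( B'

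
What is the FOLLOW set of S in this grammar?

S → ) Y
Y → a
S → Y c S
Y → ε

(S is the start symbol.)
{ $ }

To compute FOLLOW(S), find every occurrence of S on a right-hand side N → α S β: add FIRST(β) \ {ε}, and if β is empty or nullable also add FOLLOW(N). Iterate to a fixed point.

S is the start symbol, so $ ∈ FOLLOW(S).
In S → Y c S: S is at the end; this adds FOLLOW(S) to itself — nothing new

Taking the union: FOLLOW(S) = { $ }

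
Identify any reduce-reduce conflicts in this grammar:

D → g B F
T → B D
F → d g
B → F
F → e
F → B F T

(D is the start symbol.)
Yes — I9: [B → F .] vs [D → g B F .]

Augment with D' → D and build the canonical LR(0) collection (I0 = CLOSURE({[D' → . D]}), then GOTO on every symbol after a dot until no new states appear). It has 14 states:
  I0: { [D → . g B F], [D' → . D] }  — shift
  I1: { [D' → D .] }  — accept
  I2: { [B → . F], [D → g . B F], [F → . B F T], [F → . d g], [F → . e] }  — shift
  I3: { [B → . F], [D → g B . F], [F → . B F T], [F → . d g], [F → . e], [F → B . F T] }  — shift
  I4: { [B → F .] }  — reduce
  I5: { [F → d . g] }  — shift
  I6: { [F → e .] }  — reduce
  I7: { [F → d g .] }  — reduce
  I8: { [B → . F], [F → . B F T], [F → . d g], [F → . e], [F → B . F T] }  — shift
  I9: { [B → . F], [B → F .], [D → g B F .], [F → . B F T], [F → . d g], [F → . e], [F → B F . T], [T → . B D] }  — shift, 2 reduces
  I10: { [B → . F], [D → . g B F], [F → . B F T], [F → . d g], [F → . e], [F → B . F T], [T → B . D] }  — shift
  I11: { [F → B F T .] }  — reduce
  I12: { [T → B D .] }  — reduce
  I13: { [B → . F], [B → F .], [F → . B F T], [F → . d g], [F → . e], [F → B F . T], [T → . B D] }  — shift, reduce

I9 contains complete items [B → F .], [D → g B F .] — reduce-reduce conflict.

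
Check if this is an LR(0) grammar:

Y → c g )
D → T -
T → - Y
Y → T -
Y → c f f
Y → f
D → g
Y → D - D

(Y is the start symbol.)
No. Reduce-reduce conflict: [D → T - .] and [Y → T - .]

Augment with Y' → Y and build the canonical LR(0) collection (I0 = CLOSURE({[Y' → . Y]}), then GOTO on every symbol after a dot until no new states appear). It has 18 states:
  I0: { [D → . T -], [D → . g], [T → . - Y], [Y → . D - D], [Y → . T -], [Y → . c f f], [Y → . c g )], [Y → . f], [Y' → . Y] }  — shift
  I1: { [D → . T -], [D → . g], [T → - . Y], [T → . - Y], [Y → . D - D], [Y → . T -], [Y → . c f f], [Y → . c g )], [Y → . f] }  — shift
  I2: { [Y → D . - D] }  — shift
  I3: { [D → T . -], [Y → T . -] }  — shift
  I4: { [Y' → Y .] }  — accept
  I5: { [Y → c . f f], [Y → c . g )] }  — shift
  I6: { [Y → f .] }  — reduce
  I7: { [D → g .] }  — reduce
  I8: { [Y → c f . f] }  — shift
  I9: { [Y → c g . )] }  — shift
  I10: { [Y → c g ) .] }  — reduce
  I11: { [Y → c f f .] }  — reduce
  I12: { [D → T - .], [Y → T - .] }  — 2 reduces
  I13: { [D → . T -], [D → . g], [T → . - Y], [Y → D - . D] }  — shift
  I14: { [Y → D - D .] }  — reduce
  I15: { [D → T . -] }  — shift
  I16: { [D → T - .] }  — reduce
  I17: { [T → - Y .] }  — reduce

Conflict in state I12:
  Reduce-reduce conflict: [D → T - .] and [Y → T - .]
So the grammar is NOT LR(0).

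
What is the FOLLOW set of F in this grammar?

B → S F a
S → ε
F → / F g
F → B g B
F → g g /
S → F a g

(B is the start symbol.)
In B → S F a: F is followed by a, add FIRST(a) \ {ε} = { 'a' }
In F → / F g: F is followed by g, add FIRST(g) \ {ε} = { 'g' }
In S → F a g: F is followed by a g, add FIRST(a g) \ {ε} = { 'a' }

Taking the union: FOLLOW(F) = { 'a', 'g' }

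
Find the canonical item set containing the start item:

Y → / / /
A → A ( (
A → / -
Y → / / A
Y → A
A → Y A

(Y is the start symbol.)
{ [A → . / -], [A → . A ( (], [A → . Y A], [Y → . / / /], [Y → . / / A], [Y → . A], [Y' → . Y] }

First, augment the grammar with Y' → Y
I₀ = CLOSURE({ [Y' → . Y] }):
  [Y' → . Y] has the dot before Y: add [Y → . / / /], [Y → . / / A], [Y → . A]
  [Y → . A] has the dot before A: add [A → . A ( (], [A → . / -], [A → . Y A]
No further items can be added.

I₀ = { [A → . / -], [A → . A ( (], [A → . Y A], [Y → . / / /], [Y → . / / A], [Y → . A], [Y' → . Y] }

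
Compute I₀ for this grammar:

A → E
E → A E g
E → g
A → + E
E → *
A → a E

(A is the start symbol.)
{ [A → . + E], [A → . E], [A → . a E], [A' → . A], [E → . *], [E → . A E g], [E → . g] }

First, augment the grammar with A' → A
I₀ = CLOSURE({ [A' → . A] }):
  [A' → . A] has the dot before A: add [A → . E], [A → . + E], [A → . a E]
  [A → . E] has the dot before E: add [E → . A E g], [E → . g], [E → . *]
No further items can be added.

I₀ = { [A → . + E], [A → . E], [A → . a E], [A' → . A], [E → . *], [E → . A E g], [E → . g] }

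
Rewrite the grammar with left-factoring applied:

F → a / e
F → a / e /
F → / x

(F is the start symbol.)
Left-factoring transforms A → αβ₁ | αβ₂ into A → αA' and A' → β₁ | β₂
(α is the longest common prefix among the alternatives). Repeat until
no nonterminal has two alternatives with a common prefix.

Round 1: F has alternatives sharing prefix 'a / e'. Introduce F': F → a / e F'
  Add: F' → ε
  Add: F' → /

No remaining common prefixes — done.

Resulting grammar:
F → a / e F'
F' → ε
F' → /
F → / x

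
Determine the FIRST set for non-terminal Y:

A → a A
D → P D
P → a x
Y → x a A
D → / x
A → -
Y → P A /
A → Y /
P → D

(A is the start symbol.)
FIRST sets of the other non-terminals involved (by the same procedure, iterated to a fixed point):
  FIRST(P) = { '/', 'a' }

From Y → x a A:
  - x is a terminal: add 'x' and stop
From Y → P A /:
  - P is a non-terminal: add FIRST(P) \ {ε} = { '/', 'a' }
    P is not nullable, so stop

Collecting: FIRST(Y) = { '/', 'a', 'x' }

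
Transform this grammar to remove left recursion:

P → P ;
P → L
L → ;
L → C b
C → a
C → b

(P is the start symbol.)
P is directly left-recursive. The standard transformation for
  A → A α₁ | ... | A α_m | β₁ | ... | β_n
is
  A  → β₁ A' | ... | β_n A'
  A' → α₁ A' | ... | α_m A' | ε

P → L becomes P → L P'
P → P ; becomes P' → ; P'
Add P' → ε

Productions for other non-terminals are unchanged:
  L → ;
  L → C b
  C → a
  C → b

Resulting grammar:
P → L P'
P' → ; P'
P' → ε
L → ;
L → C b
C → a
C → b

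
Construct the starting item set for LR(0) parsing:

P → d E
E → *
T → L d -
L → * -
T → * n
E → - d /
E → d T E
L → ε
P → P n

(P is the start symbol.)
{ [P → . P n], [P → . d E], [P' → . P] }

First, augment the grammar with P' → P
I₀ = CLOSURE({ [P' → . P] }):
  [P' → . P] has the dot before P: add [P → . d E], [P → . P n]
No further items can be added.

I₀ = { [P → . P n], [P → . d E], [P' → . P] }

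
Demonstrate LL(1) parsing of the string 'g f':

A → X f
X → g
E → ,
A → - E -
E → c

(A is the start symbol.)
LL(1) parsing maintains a stack (initially the start symbol over $) and the input. At each step: if the stack top is a terminal, match it against the current input token; if it is a non-terminal N, replace it with the RHS of M[N, lookahead] (the unique production whose predict set contains the lookahead).

Stack is shown with the top on the left.

Stack  Input  Action
--------------------
A $    g f $  output A → X f
X f $  g f $  output X → g
g f $  g f $  match 'g'
f $    f $    match 'f'
$      $      accept

The string is accepted.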